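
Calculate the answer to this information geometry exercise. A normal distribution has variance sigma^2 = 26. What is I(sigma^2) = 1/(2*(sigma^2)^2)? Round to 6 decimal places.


Fisher information for variance: I(sigma^2) = 1/(2*sigma^4).
sigma^2 = 26, so sigma^4 = 676.
I = 1/(2*676) = 1/1352 = 0.000740

0.000740


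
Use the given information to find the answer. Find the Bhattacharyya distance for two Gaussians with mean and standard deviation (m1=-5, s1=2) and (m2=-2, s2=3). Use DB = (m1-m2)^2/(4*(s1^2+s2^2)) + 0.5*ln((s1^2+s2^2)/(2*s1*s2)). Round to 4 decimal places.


Bhattacharyya distance between two Gaussians:
DB = (m1-m2)^2/(4*(s1^2+s2^2)) + (1/2)*ln((s1^2+s2^2)/(2*s1*s2)).
(m1-m2)^2 = (-3)^2 = 9.
s1^2+s2^2 = 4 + 9 = 13.
term1 = 9/52 = 0.173077.
term2 = 0.5*ln(13/12.0) = 0.040021.
DB = 0.173077 + 0.040021 = 0.2131

0.2131


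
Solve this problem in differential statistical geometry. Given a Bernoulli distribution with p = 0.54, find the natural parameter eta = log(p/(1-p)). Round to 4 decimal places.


Natural parameter for Bernoulli: eta = log(p/(1-p)).
p = 0.54, 1-p = 0.46.
p/(1-p) = 1.173913.
eta = log(1.173913) = 0.1603

0.1603


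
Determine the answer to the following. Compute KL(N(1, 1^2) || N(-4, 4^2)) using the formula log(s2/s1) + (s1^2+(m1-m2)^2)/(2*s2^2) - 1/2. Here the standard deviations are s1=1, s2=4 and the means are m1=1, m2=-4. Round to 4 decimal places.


KL divergence between normal distributions:
KL = log(s2/s1) + (s1^2 + (m1-m2)^2)/(2*s2^2) - 1/2.
log(4/1) = 1.386294.
(1^2 + (1--4)^2)/(2*4^2) = (1 + 25)/32 = 0.8125.
KL = 1.386294 + 0.8125 - 0.5 = 1.6988

1.6988


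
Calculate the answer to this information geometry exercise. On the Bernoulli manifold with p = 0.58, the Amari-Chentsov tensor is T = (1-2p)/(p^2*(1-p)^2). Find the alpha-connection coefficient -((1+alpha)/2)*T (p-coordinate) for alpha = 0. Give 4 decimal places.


Skewness (Amari-Chentsov) tensor: T = (1-2p)/(p^2*(1-p)^2).
p = 0.58, 1-2p = -0.16, p^2 = 0.3364, (1-p)^2 = 0.1764.
T = -0.16/(0.3364 * 0.1764) = -2.696283.
In the p-coordinate, Gamma^(alpha) = Gamma^(0) - (alpha/2)*T with Gamma^(0) = (1/2)*g'(p) = -T/2,
so Gamma^(alpha) = -((1+alpha)/2)*T.
alpha = 0, -(1+alpha)/2 = -0.5.
Gamma = -0.5 * -2.696283 = 1.3481

1.3481


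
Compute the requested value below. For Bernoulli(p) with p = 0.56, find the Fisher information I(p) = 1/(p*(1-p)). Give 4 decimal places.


For Bernoulli(p), Fisher information is I(p) = 1/(p*(1-p)).
p = 0.56, 1-p = 0.44.
p*(1-p) = 0.2464.
I(p) = 1/0.2464 = 4.0584

4.0584


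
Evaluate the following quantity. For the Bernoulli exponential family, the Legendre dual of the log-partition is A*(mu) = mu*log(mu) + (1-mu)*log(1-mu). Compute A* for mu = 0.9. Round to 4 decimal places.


Legendre transform for Bernoulli:
A*(mu) = mu*log(mu) + (1-mu)*log(1-mu).
mu = 0.9, 1-mu = 0.1.
mu*log(mu) = 0.9*log(0.9) = -0.094824.
(1-mu)*log(1-mu) = 0.1*log(0.1) = -0.230259.
A* = -0.094824 + -0.230259 = -0.3251

-0.3251


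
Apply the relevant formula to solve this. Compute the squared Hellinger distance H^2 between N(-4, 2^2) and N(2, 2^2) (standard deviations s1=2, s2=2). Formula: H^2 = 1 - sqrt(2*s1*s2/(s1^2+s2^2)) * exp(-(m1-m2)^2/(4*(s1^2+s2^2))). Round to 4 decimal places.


Squared Hellinger distance for Gaussians:
H^2 = 1 - sqrt(2*s1*s2/(s1^2+s2^2)) * exp(-(m1-m2)^2/(4*(s1^2+s2^2))).
s1^2 = 4, s2^2 = 4, s1^2+s2^2 = 8.
sqrt(2*2*2/(8)) = 1.0.
(m1-m2)^2 = (-6)^2 = 36.
exp(-36/(4*8)) = exp(-1.125) = 0.324652.
H^2 = 1 - 1.0*0.324652 = 0.6753

0.6753


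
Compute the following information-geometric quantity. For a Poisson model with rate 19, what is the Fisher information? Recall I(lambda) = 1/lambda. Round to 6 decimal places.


Fisher information for Poisson: I(lambda) = 1/lambda.
lambda = 19.
I(lambda) = 1/19 = 0.052632

0.052632


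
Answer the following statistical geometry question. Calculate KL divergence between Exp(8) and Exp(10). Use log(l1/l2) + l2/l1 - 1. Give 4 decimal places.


KL divergence for exponential family:
KL = log(l1/l2) + l2/l1 - 1.
log(8/10) = -0.223144.
10/8 = 1.25.
KL = -0.223144 + 1.25 - 1 = 0.0269

0.0269


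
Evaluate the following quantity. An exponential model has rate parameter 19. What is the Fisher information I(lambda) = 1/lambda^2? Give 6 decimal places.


Fisher information for exponential: I(lambda) = 1/lambda^2.
lambda = 19, lambda^2 = 361.
I = 1/361 = 0.002770

0.002770


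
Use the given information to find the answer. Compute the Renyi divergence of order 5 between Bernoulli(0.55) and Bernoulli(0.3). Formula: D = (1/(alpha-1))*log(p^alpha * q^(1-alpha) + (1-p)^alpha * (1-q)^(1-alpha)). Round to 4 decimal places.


Renyi divergence of order alpha between Bernoulli distributions:
D = (1/(alpha-1))*log(p^alpha * q^(1-alpha) + (1-p)^alpha * (1-q)^(1-alpha)).
alpha = 5, p = 0.55, q = 0.3.
p^alpha * q^(1-alpha) = 0.55^5 * 0.3^-4 = 6.213387.
(1-p)^alpha * (1-q)^(1-alpha) = 0.45^5 * 0.7^-4 = 0.076855.
sum = 6.213387 + 0.076855 = 6.290242.
D = (1/4)*log(6.290242) = 0.4597

0.4597


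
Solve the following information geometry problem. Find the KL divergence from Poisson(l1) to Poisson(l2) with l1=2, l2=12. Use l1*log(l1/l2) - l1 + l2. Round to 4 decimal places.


KL divergence for Poisson:
KL = l1*log(l1/l2) - l1 + l2.
l1 = 2, l2 = 12.
log(2/12) = -1.791759.
l1*log(l1/l2) = 2 * -1.791759 = -3.583519.
KL = -3.583519 - 2 + 12 = 6.4165

6.4165


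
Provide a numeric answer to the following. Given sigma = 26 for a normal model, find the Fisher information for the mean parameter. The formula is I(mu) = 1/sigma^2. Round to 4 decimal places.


The Fisher information for the mean of a normal distribution is I(mu) = 1/sigma^2.
sigma = 26, so sigma^2 = 676.
I(mu) = 1/676 = 0.0015

0.0015


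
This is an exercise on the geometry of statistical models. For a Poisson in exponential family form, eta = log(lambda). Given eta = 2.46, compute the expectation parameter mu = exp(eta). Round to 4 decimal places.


Expectation parameter for Poisson exponential family:
mu = exp(eta).
eta = 2.46.
mu = exp(2.46) = 11.7048

11.7048


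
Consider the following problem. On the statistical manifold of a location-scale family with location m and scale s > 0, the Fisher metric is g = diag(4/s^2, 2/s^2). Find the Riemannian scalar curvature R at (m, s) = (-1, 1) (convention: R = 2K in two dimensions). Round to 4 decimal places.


The metric has the form g = (A dm^2 + B ds^2)/s^2 with A = 4, B = 2.
Substitute u = sqrt(A/B)*m: g = B*(du^2 + ds^2)/s^2, i.e. B times the
Poincare upper half-plane metric, which has constant Gaussian curvature -1.
Scaling a 2D metric by a constant c divides the Gaussian curvature by c,
so K = -1/B = -1/(2) = -0.5000 everywhere (the point (m, s) = (-1, 1) is irrelevant:
the curvature is constant).
Scalar curvature in dimension 2: R = 2K = -2/(2) = -1.0000.

-1.0000


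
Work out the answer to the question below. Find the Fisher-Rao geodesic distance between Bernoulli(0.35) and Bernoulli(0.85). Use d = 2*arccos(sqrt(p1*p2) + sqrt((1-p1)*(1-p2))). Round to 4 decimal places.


Geodesic distance on Bernoulli manifold:
d(p1,p2) = 2*arccos(sqrt(p1*p2) + sqrt((1-p1)*(1-p2))).
sqrt(p1*p2) = sqrt(0.35*0.85) = 0.545436.
sqrt((1-p1)*(1-p2)) = sqrt(0.65*0.15) = 0.31225.
arg = 0.545436 + 0.31225 = 0.857686.
d = 2*arccos(0.857686) = 1.0801

1.0801


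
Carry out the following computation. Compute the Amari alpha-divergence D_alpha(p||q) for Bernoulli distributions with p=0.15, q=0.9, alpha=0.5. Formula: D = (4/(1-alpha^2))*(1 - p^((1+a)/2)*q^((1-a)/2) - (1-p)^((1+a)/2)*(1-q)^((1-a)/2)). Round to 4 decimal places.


Amari alpha-divergence:
D = (4/(1-alpha^2))*(1 - p^((1+a)/2)*q^((1-a)/2) - (1-p)^((1+a)/2)*(1-q)^((1-a)/2)).
alpha = 0.5, p = 0.15, q = 0.9.
e1 = (1+alpha)/2 = 0.75, e2 = (1-alpha)/2 = 0.25.
t1 = p^e1 * q^e2 = 0.15^0.75 * 0.9^0.25 = 0.234763.
t2 = (1-p)^e1 * (1-q)^e2 = 0.85^0.75 * 0.1^0.25 = 0.497811.
4/(1-alpha^2) = 5.333333.
D = 5.333333*(1 - 0.234763 - 0.497811) = 1.4263

1.4263


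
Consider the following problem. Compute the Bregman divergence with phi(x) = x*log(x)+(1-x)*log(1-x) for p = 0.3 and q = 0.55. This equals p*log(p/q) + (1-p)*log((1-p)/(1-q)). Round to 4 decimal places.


Bregman divergence with negative entropy generator:
D = p*log(p/q) + (1-p)*log((1-p)/(1-q)).
p = 0.3, q = 0.55.
p*log(p/q) = 0.3*log(0.3/0.55) = -0.181841.
(1-p)*log((1-p)/(1-q)) = 0.7*log(0.7/0.45) = 0.309283.
D = -0.181841 + 0.309283 = 0.1274

0.1274


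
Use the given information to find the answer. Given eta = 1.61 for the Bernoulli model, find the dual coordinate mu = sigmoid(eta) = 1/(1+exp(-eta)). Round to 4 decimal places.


Dual coordinate (expectation parameter) for Bernoulli:
mu = 1/(1+exp(-eta)).
eta = 1.61.
exp(-eta) = exp(-1.61) = 0.199888.
mu = 1/(1+0.199888) = 0.8334

0.8334


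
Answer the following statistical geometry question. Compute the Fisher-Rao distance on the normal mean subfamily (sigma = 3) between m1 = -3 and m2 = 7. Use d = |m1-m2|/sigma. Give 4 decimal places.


On the fixed-variance normal subfamily, geodesic distance = |m1-m2|/sigma.
|-3 - 7| = 10.
sigma = 3.
d = 10/3 = 3.3333

3.3333


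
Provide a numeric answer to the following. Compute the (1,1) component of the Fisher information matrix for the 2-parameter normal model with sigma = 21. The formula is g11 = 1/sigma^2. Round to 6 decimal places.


For the 2-parameter normal family, the Fisher metric has:
  g11 = 1/sigma^2, g22 = 2/sigma^2.
sigma = 21, sigma^2 = 441.
g11 = 0.002268

0.002268


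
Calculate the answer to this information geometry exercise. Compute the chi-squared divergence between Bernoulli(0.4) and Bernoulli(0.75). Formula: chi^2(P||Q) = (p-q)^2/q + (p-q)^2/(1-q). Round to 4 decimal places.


Chi-squared divergence between Bernoulli distributions:
chi^2 = (p-q)^2/q + (p-q)^2/(1-q).
p = 0.4, q = 0.75, p-q = -0.35.
(p-q)^2 = 0.1225.
term1 = 0.1225/0.75 = 0.163333.
term2 = 0.1225/0.25 = 0.49.
chi^2 = 0.163333 + 0.49 = 0.6533

0.6533


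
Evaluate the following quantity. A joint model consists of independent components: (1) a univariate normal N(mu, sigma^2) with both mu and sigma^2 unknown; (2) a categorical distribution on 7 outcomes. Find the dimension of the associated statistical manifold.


The dimension of a statistical manifold equals the number of free
(independent) real parameters of the model. For a product of independent
blocks the parameter counts add.
- normal (mu, sigma^2): 2.
- categorical on 7 outcomes (probabilities sum to 1): 7-1 = 6.
Total = 2 + 6 = 8.
Dimension = 8

8


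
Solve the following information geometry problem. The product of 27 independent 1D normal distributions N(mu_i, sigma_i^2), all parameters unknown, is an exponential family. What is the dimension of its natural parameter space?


Exponential family dimension calculation:
Each univariate normal has two natural parameters (mu/sigma^2 and -1/(2 sigma^2)).
With 27 independent components, dim = 2 * 27 = 54.

54


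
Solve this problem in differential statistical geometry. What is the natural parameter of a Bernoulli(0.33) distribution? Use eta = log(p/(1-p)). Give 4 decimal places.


Natural parameter for Bernoulli: eta = log(p/(1-p)).
p = 0.33, 1-p = 0.67.
p/(1-p) = 0.492537.
eta = log(0.492537) = -0.7082

-0.7082


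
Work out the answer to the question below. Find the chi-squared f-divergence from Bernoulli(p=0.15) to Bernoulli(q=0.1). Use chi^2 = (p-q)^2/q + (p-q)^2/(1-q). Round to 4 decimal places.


Chi-squared divergence between Bernoulli distributions:
chi^2 = (p-q)^2/q + (p-q)^2/(1-q).
p = 0.15, q = 0.1, p-q = 0.05.
(p-q)^2 = 0.0025.
term1 = 0.0025/0.1 = 0.025.
term2 = 0.0025/0.9 = 0.002778.
chi^2 = 0.025 + 0.002778 = 0.0278

0.0278


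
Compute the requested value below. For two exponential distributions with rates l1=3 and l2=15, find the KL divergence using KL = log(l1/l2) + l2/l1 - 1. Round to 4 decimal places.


KL divergence for exponential family:
KL = log(l1/l2) + l2/l1 - 1.
log(3/15) = -1.609438.
15/3 = 5.0.
KL = -1.609438 + 5.0 - 1 = 2.3906

2.3906


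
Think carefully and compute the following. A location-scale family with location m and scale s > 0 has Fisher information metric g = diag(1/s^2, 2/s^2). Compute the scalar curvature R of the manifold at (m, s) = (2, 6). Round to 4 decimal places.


The metric has the form g = (A dm^2 + B ds^2)/s^2 with A = 1, B = 2.
Substitute u = sqrt(A/B)*m: g = B*(du^2 + ds^2)/s^2, i.e. B times the
Poincare upper half-plane metric, which has constant Gaussian curvature -1.
Scaling a 2D metric by a constant c divides the Gaussian curvature by c,
so K = -1/B = -1/(2) = -0.5000 everywhere (the point (m, s) = (2, 6) is irrelevant:
the curvature is constant).
Scalar curvature in dimension 2: R = 2K = -2/(2) = -1.0000.

-1.0000


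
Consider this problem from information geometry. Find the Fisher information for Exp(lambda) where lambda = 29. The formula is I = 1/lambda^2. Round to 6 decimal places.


Fisher information for exponential: I(lambda) = 1/lambda^2.
lambda = 29, lambda^2 = 841.
I = 1/841 = 0.001189

0.001189


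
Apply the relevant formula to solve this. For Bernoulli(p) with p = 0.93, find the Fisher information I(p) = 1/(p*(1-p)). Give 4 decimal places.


For Bernoulli(p), Fisher information is I(p) = 1/(p*(1-p)).
p = 0.93, 1-p = 0.07.
p*(1-p) = 0.0651.
I(p) = 1/0.0651 = 15.3610

15.3610


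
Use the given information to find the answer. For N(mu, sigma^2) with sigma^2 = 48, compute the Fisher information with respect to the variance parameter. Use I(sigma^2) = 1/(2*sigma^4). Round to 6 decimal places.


Fisher information for variance: I(sigma^2) = 1/(2*sigma^4).
sigma^2 = 48, so sigma^4 = 2304.
I = 1/(2*2304) = 1/4608 = 0.000217

0.000217


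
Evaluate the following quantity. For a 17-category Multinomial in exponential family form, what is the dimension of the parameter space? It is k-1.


Exponential family dimension calculation:
For Multinomial with k=17 categories, dim = k-1 = 16.

16


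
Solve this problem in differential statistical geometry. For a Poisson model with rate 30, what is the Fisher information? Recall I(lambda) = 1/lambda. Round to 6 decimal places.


Fisher information for Poisson: I(lambda) = 1/lambda.
lambda = 30.
I(lambda) = 1/30 = 0.033333

0.033333


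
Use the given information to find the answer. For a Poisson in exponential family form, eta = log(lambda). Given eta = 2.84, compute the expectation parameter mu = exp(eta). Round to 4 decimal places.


Expectation parameter for Poisson exponential family:
mu = exp(eta).
eta = 2.84.
mu = exp(2.84) = 17.1158

17.1158


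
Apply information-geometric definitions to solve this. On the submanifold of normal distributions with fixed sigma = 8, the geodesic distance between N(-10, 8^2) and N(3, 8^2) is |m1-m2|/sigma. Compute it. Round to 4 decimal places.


On the fixed-variance normal subfamily, geodesic distance = |m1-m2|/sigma.
|-10 - 3| = 13.
sigma = 8.
d = 13/8 = 1.6250

1.6250


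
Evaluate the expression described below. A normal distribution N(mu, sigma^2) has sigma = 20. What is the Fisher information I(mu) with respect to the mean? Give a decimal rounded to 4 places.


The Fisher information for the mean of a normal distribution is I(mu) = 1/sigma^2.
sigma = 20, so sigma^2 = 400.
I(mu) = 1/400 = 0.0025

0.0025


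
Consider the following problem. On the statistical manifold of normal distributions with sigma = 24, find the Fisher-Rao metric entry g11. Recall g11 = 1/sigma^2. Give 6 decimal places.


For the 2-parameter normal family, the Fisher metric has:
  g11 = 1/sigma^2, g22 = 2/sigma^2.
sigma = 24, sigma^2 = 576.
g11 = 0.001736

0.001736


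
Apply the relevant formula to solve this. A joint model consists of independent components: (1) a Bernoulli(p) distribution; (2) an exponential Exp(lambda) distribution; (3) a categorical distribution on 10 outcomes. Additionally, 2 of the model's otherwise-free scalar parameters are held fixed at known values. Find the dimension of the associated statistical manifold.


The dimension of a statistical manifold equals the number of free
(independent) real parameters of the model. For a product of independent
blocks the parameter counts add.
- Bernoulli (p): 1.
- exponential (lambda): 1.
- categorical on 10 outcomes (probabilities sum to 1): 10-1 = 9.
Total = 1 + 1 + 9 = 11.
2 parameter(s) fixed at known values: 11 - 2 = 9.
Dimension = 9

9


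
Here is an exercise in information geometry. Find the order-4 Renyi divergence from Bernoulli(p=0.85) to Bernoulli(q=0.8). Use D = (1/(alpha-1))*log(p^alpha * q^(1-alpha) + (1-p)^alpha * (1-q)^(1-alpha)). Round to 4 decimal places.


Renyi divergence of order alpha between Bernoulli distributions:
D = (1/(alpha-1))*log(p^alpha * q^(1-alpha) + (1-p)^alpha * (1-q)^(1-alpha)).
alpha = 4, p = 0.85, q = 0.8.
p^alpha * q^(1-alpha) = 0.85^4 * 0.8^-3 = 1.019543.
(1-p)^alpha * (1-q)^(1-alpha) = 0.15^4 * 0.2^-3 = 0.063281.
sum = 1.019543 + 0.063281 = 1.082825.
D = (1/3)*log(1.082825) = 0.0265

0.0265


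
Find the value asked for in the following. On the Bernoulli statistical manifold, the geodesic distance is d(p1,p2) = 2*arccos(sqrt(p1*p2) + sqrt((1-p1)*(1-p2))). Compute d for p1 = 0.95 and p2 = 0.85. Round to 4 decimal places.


Geodesic distance on Bernoulli manifold:
d(p1,p2) = 2*arccos(sqrt(p1*p2) + sqrt((1-p1)*(1-p2))).
sqrt(p1*p2) = sqrt(0.95*0.85) = 0.89861.
sqrt((1-p1)*(1-p2)) = sqrt(0.05*0.15) = 0.086603.
arg = 0.89861 + 0.086603 = 0.985213.
d = 2*arccos(0.985213) = 0.3444

0.3444


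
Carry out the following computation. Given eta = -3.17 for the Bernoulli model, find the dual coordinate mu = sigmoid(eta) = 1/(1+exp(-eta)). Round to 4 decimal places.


Dual coordinate (expectation parameter) for Bernoulli:
mu = 1/(1+exp(-eta)).
eta = -3.17.
exp(-eta) = exp(3.17) = 23.807484.
mu = 1/(1+23.807484) = 0.0403

0.0403


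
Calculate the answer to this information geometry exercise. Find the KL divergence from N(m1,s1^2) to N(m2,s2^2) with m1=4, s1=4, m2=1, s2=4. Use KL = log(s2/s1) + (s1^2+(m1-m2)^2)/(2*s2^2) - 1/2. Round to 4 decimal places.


KL divergence between normal distributions:
KL = log(s2/s1) + (s1^2 + (m1-m2)^2)/(2*s2^2) - 1/2.
log(4/4) = 0.0.
(4^2 + (4-1)^2)/(2*4^2) = (16 + 9)/32 = 0.78125.
KL = 0.0 + 0.78125 - 0.5 = 0.2813

0.2813


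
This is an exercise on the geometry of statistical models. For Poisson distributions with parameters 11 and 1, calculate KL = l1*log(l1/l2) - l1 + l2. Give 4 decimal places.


KL divergence for Poisson:
KL = l1*log(l1/l2) - l1 + l2.
l1 = 11, l2 = 1.
log(11/1) = 2.397895.
l1*log(l1/l2) = 11 * 2.397895 = 26.376848.
KL = 26.376848 - 11 + 1 = 16.3768

16.3768


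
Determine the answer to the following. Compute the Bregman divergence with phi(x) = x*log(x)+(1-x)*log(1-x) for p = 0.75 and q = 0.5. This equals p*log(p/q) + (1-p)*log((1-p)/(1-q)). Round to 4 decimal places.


Bregman divergence with negative entropy generator:
D = p*log(p/q) + (1-p)*log((1-p)/(1-q)).
p = 0.75, q = 0.5.
p*log(p/q) = 0.75*log(0.75/0.5) = 0.304099.
(1-p)*log((1-p)/(1-q)) = 0.25*log(0.25/0.5) = -0.173287.
D = 0.304099 + -0.173287 = 0.1308

0.1308


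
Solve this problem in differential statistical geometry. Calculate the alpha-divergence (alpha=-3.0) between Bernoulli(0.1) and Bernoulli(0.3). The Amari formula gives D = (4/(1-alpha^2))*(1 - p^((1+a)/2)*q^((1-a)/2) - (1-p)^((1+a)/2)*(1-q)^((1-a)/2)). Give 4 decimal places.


Amari alpha-divergence:
D = (4/(1-alpha^2))*(1 - p^((1+a)/2)*q^((1-a)/2) - (1-p)^((1+a)/2)*(1-q)^((1-a)/2)).
alpha = -3.0, p = 0.1, q = 0.3.
e1 = (1+alpha)/2 = -1.0, e2 = (1-alpha)/2 = 2.0.
t1 = p^e1 * q^e2 = 0.1^-1.0 * 0.3^2.0 = 0.9.
t2 = (1-p)^e1 * (1-q)^e2 = 0.9^-1.0 * 0.7^2.0 = 0.544444.
4/(1-alpha^2) = -0.5.
D = -0.5*(1 - 0.9 - 0.544444) = 0.2222

0.2222


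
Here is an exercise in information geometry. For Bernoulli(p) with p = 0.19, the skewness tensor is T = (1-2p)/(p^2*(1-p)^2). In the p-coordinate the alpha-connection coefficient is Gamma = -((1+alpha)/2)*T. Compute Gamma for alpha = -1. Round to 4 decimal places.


Skewness (Amari-Chentsov) tensor: T = (1-2p)/(p^2*(1-p)^2).
p = 0.19, 1-2p = 0.62, p^2 = 0.0361, (1-p)^2 = 0.6561.
T = 0.62/(0.0361 * 0.6561) = 26.176673.
In the p-coordinate, Gamma^(alpha) = Gamma^(0) - (alpha/2)*T with Gamma^(0) = (1/2)*g'(p) = -T/2,
so Gamma^(alpha) = -((1+alpha)/2)*T.
alpha = -1, -(1+alpha)/2 = 0.0.
Gamma = 0.0 * 26.176673 = 0.0000

0.0000


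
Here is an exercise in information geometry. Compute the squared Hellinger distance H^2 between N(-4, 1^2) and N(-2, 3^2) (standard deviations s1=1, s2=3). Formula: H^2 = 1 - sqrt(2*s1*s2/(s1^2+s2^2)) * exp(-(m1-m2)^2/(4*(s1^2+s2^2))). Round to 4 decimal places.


Squared Hellinger distance for Gaussians:
H^2 = 1 - sqrt(2*s1*s2/(s1^2+s2^2)) * exp(-(m1-m2)^2/(4*(s1^2+s2^2))).
s1^2 = 1, s2^2 = 9, s1^2+s2^2 = 10.
sqrt(2*1*3/(10)) = 0.774597.
(m1-m2)^2 = (-2)^2 = 4.
exp(-4/(4*10)) = exp(-0.1) = 0.904837.
H^2 = 1 - 0.774597*0.904837 = 0.2991

0.2991


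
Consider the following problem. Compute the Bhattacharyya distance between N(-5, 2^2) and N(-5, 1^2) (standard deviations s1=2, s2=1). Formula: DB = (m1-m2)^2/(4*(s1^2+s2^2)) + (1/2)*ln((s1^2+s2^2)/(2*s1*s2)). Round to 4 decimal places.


Bhattacharyya distance between two Gaussians:
DB = (m1-m2)^2/(4*(s1^2+s2^2)) + (1/2)*ln((s1^2+s2^2)/(2*s1*s2)).
(m1-m2)^2 = (0)^2 = 0.
s1^2+s2^2 = 4 + 1 = 5.
term1 = 0/20 = 0.0.
term2 = 0.5*ln(5/4.0) = 0.111572.
DB = 0.0 + 0.111572 = 0.1116

0.1116


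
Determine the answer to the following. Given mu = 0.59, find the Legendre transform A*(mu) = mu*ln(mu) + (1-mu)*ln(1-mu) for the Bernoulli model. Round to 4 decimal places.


Legendre transform for Bernoulli:
A*(mu) = mu*log(mu) + (1-mu)*log(1-mu).
mu = 0.59, 1-mu = 0.41.
mu*log(mu) = 0.59*log(0.59) = -0.311303.
(1-mu)*log(1-mu) = 0.41*log(0.41) = -0.365555.
A* = -0.311303 + -0.365555 = -0.6769

-0.6769


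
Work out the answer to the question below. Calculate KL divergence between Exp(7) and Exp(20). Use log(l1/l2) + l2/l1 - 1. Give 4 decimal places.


KL divergence for exponential family:
KL = log(l1/l2) + l2/l1 - 1.
log(7/20) = -1.049822.
20/7 = 2.857143.
KL = -1.049822 + 2.857143 - 1 = 0.8073

0.8073


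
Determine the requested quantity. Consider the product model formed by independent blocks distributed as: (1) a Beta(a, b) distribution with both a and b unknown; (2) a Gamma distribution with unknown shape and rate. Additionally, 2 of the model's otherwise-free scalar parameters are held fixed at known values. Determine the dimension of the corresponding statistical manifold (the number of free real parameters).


The dimension of a statistical manifold equals the number of free
(independent) real parameters of the model. For a product of independent
blocks the parameter counts add.
- Beta (a, b): 2.
- Gamma (shape, rate): 2.
Total = 2 + 2 = 4.
2 parameter(s) fixed at known values: 4 - 2 = 2.
Dimension = 2

2


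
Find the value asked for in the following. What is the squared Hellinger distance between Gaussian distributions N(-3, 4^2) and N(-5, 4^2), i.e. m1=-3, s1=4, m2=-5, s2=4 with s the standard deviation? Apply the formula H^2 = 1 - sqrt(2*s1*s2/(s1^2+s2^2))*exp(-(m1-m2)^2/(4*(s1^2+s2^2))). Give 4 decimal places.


Squared Hellinger distance for Gaussians:
H^2 = 1 - sqrt(2*s1*s2/(s1^2+s2^2)) * exp(-(m1-m2)^2/(4*(s1^2+s2^2))).
s1^2 = 16, s2^2 = 16, s1^2+s2^2 = 32.
sqrt(2*4*4/(32)) = 1.0.
(m1-m2)^2 = (2)^2 = 4.
exp(-4/(4*32)) = exp(-0.03125) = 0.969233.
H^2 = 1 - 1.0*0.969233 = 0.0308

0.0308


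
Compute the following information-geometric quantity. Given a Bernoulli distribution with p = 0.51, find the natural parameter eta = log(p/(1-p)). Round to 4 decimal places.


Natural parameter for Bernoulli: eta = log(p/(1-p)).
p = 0.51, 1-p = 0.49.
p/(1-p) = 1.040816.
eta = log(1.040816) = 0.0400

0.0400


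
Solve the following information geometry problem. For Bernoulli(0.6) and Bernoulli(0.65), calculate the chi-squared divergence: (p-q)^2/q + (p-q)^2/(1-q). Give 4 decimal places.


Chi-squared divergence between Bernoulli distributions:
chi^2 = (p-q)^2/q + (p-q)^2/(1-q).
p = 0.6, q = 0.65, p-q = -0.05.
(p-q)^2 = 0.0025.
term1 = 0.0025/0.65 = 0.003846.
term2 = 0.0025/0.35 = 0.007143.
chi^2 = 0.003846 + 0.007143 = 0.0110

0.0110


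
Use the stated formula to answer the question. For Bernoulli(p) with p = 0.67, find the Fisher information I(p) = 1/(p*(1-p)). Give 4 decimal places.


For Bernoulli(p), Fisher information is I(p) = 1/(p*(1-p)).
p = 0.67, 1-p = 0.33.
p*(1-p) = 0.2211.
I(p) = 1/0.2211 = 4.5228

4.5228


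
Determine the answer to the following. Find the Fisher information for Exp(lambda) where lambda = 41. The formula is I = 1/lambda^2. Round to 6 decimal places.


Fisher information for exponential: I(lambda) = 1/lambda^2.
lambda = 41, lambda^2 = 1681.
I = 1/1681 = 0.000595

0.000595


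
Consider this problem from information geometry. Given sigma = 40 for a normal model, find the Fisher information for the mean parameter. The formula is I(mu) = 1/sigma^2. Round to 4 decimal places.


The Fisher information for the mean of a normal distribution is I(mu) = 1/sigma^2.
sigma = 40, so sigma^2 = 1600.
I(mu) = 1/1600 = 0.0006

0.0006


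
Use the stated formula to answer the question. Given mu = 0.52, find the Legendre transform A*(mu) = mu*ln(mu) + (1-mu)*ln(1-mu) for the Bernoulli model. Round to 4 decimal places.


Legendre transform for Bernoulli:
A*(mu) = mu*log(mu) + (1-mu)*log(1-mu).
mu = 0.52, 1-mu = 0.48.
mu*log(mu) = 0.52*log(0.52) = -0.340042.
(1-mu)*log(1-mu) = 0.48*log(0.48) = -0.352305.
A* = -0.340042 + -0.352305 = -0.6923

-0.6923


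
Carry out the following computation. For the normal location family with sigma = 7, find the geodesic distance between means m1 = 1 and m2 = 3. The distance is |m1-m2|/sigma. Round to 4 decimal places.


On the fixed-variance normal subfamily, geodesic distance = |m1-m2|/sigma.
|1 - 3| = 2.
sigma = 7.
d = 2/7 = 0.2857

0.2857


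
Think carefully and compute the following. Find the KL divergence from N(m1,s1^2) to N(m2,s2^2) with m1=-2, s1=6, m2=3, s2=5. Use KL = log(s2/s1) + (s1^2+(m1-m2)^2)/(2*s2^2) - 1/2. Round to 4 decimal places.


KL divergence between normal distributions:
KL = log(s2/s1) + (s1^2 + (m1-m2)^2)/(2*s2^2) - 1/2.
log(5/6) = -0.182322.
(6^2 + (-2-3)^2)/(2*5^2) = (36 + 25)/50 = 1.22.
KL = -0.182322 + 1.22 - 0.5 = 0.5377

0.5377


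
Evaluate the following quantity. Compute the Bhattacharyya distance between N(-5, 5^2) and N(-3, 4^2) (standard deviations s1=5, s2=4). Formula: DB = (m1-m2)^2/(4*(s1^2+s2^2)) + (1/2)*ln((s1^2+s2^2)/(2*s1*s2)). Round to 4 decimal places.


Bhattacharyya distance between two Gaussians:
DB = (m1-m2)^2/(4*(s1^2+s2^2)) + (1/2)*ln((s1^2+s2^2)/(2*s1*s2)).
(m1-m2)^2 = (-2)^2 = 4.
s1^2+s2^2 = 25 + 16 = 41.
term1 = 4/164 = 0.02439.
term2 = 0.5*ln(41/40.0) = 0.012346.
DB = 0.02439 + 0.012346 = 0.0367

0.0367


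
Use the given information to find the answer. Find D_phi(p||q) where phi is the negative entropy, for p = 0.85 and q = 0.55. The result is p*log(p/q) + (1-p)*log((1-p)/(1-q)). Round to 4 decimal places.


Bregman divergence with negative entropy generator:
D = p*log(p/q) + (1-p)*log((1-p)/(1-q)).
p = 0.85, q = 0.55.
p*log(p/q) = 0.85*log(0.85/0.55) = 0.37002.
(1-p)*log((1-p)/(1-q)) = 0.15*log(0.15/0.45) = -0.164792.
D = 0.37002 + -0.164792 = 0.2052

0.2052


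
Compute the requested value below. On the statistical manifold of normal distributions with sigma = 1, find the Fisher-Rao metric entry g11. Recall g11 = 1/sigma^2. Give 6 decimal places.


For the 2-parameter normal family, the Fisher metric has:
  g11 = 1/sigma^2, g22 = 2/sigma^2.
sigma = 1, sigma^2 = 1.
g11 = 1.000000

1.000000


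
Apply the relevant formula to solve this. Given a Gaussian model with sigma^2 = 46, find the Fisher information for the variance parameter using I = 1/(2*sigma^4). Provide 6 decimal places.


Fisher information for variance: I(sigma^2) = 1/(2*sigma^4).
sigma^2 = 46, so sigma^4 = 2116.
I = 1/(2*2116) = 1/4232 = 0.000236

0.000236


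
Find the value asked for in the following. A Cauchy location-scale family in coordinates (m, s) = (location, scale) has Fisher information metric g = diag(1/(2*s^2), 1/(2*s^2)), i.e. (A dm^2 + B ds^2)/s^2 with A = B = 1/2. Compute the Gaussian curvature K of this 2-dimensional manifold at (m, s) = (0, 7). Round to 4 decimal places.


The metric has the form g = (A dm^2 + B ds^2)/s^2 with A = 1/2, B = 1/2.
Substitute u = sqrt(A/B)*m: g = B*(du^2 + ds^2)/s^2, i.e. B times the
Poincare upper half-plane metric, which has constant Gaussian curvature -1.
Scaling a 2D metric by a constant c divides the Gaussian curvature by c,
so K = -1/B = -1/(1/2) = -2.0000 everywhere (the point (m, s) = (0, 7) is irrelevant:
the curvature is constant).
The requested Gaussian curvature is K = -2.0000.

-2.0000


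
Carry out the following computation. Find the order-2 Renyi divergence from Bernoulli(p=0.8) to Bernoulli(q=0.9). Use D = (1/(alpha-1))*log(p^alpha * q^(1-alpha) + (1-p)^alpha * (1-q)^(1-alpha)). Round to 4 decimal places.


Renyi divergence of order alpha between Bernoulli distributions:
D = (1/(alpha-1))*log(p^alpha * q^(1-alpha) + (1-p)^alpha * (1-q)^(1-alpha)).
alpha = 2, p = 0.8, q = 0.9.
p^alpha * q^(1-alpha) = 0.8^2 * 0.9^-1 = 0.711111.
(1-p)^alpha * (1-q)^(1-alpha) = 0.2^2 * 0.1^-1 = 0.4.
sum = 0.711111 + 0.4 = 1.111111.
D = (1/1)*log(1.111111) = 0.1054

0.1054


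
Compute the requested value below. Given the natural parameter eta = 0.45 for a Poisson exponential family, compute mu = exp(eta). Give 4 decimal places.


Expectation parameter for Poisson exponential family:
mu = exp(eta).
eta = 0.45.
mu = exp(0.45) = 1.5683

1.5683


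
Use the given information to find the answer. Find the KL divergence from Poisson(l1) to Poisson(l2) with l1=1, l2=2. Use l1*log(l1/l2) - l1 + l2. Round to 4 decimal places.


KL divergence for Poisson:
KL = l1*log(l1/l2) - l1 + l2.
l1 = 1, l2 = 2.
log(1/2) = -0.693147.
l1*log(l1/l2) = 1 * -0.693147 = -0.693147.
KL = -0.693147 - 1 + 2 = 0.3069

0.3069


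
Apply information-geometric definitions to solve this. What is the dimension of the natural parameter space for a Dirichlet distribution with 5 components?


Exponential family dimension calculation:
Dirichlet with 5 components has 5 natural parameters.

5


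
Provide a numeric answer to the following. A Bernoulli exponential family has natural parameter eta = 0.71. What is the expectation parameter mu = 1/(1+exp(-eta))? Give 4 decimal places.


Dual coordinate (expectation parameter) for Bernoulli:
mu = 1/(1+exp(-eta)).
eta = 0.71.
exp(-eta) = exp(-0.71) = 0.491644.
mu = 1/(1+0.491644) = 0.6704

0.6704


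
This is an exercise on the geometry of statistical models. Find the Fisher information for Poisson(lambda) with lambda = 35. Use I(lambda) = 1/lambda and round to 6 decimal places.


Fisher information for Poisson: I(lambda) = 1/lambda.
lambda = 35.
I(lambda) = 1/35 = 0.028571

0.028571


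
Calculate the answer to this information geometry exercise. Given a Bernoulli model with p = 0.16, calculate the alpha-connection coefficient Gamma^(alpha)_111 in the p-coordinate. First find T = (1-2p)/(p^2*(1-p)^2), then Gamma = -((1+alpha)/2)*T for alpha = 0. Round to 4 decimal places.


Skewness (Amari-Chentsov) tensor: T = (1-2p)/(p^2*(1-p)^2).
p = 0.16, 1-2p = 0.68, p^2 = 0.0256, (1-p)^2 = 0.7056.
T = 0.68/(0.0256 * 0.7056) = 37.645266.
In the p-coordinate, Gamma^(alpha) = Gamma^(0) - (alpha/2)*T with Gamma^(0) = (1/2)*g'(p) = -T/2,
so Gamma^(alpha) = -((1+alpha)/2)*T.
alpha = 0, -(1+alpha)/2 = -0.5.
Gamma = -0.5 * 37.645266 = -18.8226

-18.8226


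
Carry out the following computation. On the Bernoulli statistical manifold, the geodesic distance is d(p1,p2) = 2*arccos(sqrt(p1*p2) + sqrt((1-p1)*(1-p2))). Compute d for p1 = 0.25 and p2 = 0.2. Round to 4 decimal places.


Geodesic distance on Bernoulli manifold:
d(p1,p2) = 2*arccos(sqrt(p1*p2) + sqrt((1-p1)*(1-p2))).
sqrt(p1*p2) = sqrt(0.25*0.2) = 0.223607.
sqrt((1-p1)*(1-p2)) = sqrt(0.75*0.8) = 0.774597.
arg = 0.223607 + 0.774597 = 0.998203.
d = 2*arccos(0.998203) = 0.1199

0.1199


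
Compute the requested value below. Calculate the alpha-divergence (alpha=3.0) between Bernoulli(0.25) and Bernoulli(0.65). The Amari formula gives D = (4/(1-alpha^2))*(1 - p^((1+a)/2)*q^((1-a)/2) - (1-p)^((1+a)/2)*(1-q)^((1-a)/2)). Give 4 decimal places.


Amari alpha-divergence:
D = (4/(1-alpha^2))*(1 - p^((1+a)/2)*q^((1-a)/2) - (1-p)^((1+a)/2)*(1-q)^((1-a)/2)).
alpha = 3.0, p = 0.25, q = 0.65.
e1 = (1+alpha)/2 = 2.0, e2 = (1-alpha)/2 = -1.0.
t1 = p^e1 * q^e2 = 0.25^2.0 * 0.65^-1.0 = 0.096154.
t2 = (1-p)^e1 * (1-q)^e2 = 0.75^2.0 * 0.35^-1.0 = 1.607143.
4/(1-alpha^2) = -0.5.
D = -0.5*(1 - 0.096154 - 1.607143) = 0.3516

0.3516


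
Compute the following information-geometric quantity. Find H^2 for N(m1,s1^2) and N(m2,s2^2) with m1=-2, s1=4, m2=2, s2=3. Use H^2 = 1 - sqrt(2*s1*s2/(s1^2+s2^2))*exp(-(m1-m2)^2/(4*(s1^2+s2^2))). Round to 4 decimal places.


Squared Hellinger distance for Gaussians:
H^2 = 1 - sqrt(2*s1*s2/(s1^2+s2^2)) * exp(-(m1-m2)^2/(4*(s1^2+s2^2))).
s1^2 = 16, s2^2 = 9, s1^2+s2^2 = 25.
sqrt(2*4*3/(25)) = 0.979796.
(m1-m2)^2 = (-4)^2 = 16.
exp(-16/(4*25)) = exp(-0.16) = 0.852144.
H^2 = 1 - 0.979796*0.852144 = 0.1651

0.1651


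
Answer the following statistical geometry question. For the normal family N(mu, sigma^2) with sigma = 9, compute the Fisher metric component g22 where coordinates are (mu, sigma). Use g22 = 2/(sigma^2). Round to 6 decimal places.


For the 2-parameter normal family, the Fisher metric has:
  g11 = 1/sigma^2, g22 = 2/sigma^2.
sigma = 9, sigma^2 = 81.
g22 = 0.024691

0.024691


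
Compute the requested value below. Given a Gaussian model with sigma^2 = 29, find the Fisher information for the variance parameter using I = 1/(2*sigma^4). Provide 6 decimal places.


Fisher information for variance: I(sigma^2) = 1/(2*sigma^4).
sigma^2 = 29, so sigma^4 = 841.
I = 1/(2*841) = 1/1682 = 0.000595

0.000595


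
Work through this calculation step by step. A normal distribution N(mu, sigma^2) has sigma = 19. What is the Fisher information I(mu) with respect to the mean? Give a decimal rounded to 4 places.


The Fisher information for the mean of a normal distribution is I(mu) = 1/sigma^2.
sigma = 19, so sigma^2 = 361.
I(mu) = 1/361 = 0.0028

0.0028


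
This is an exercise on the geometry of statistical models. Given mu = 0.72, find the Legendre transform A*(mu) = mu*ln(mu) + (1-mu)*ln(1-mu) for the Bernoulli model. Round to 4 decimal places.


Legendre transform for Bernoulli:
A*(mu) = mu*log(mu) + (1-mu)*log(1-mu).
mu = 0.72, 1-mu = 0.28.
mu*log(mu) = 0.72*log(0.72) = -0.236523.
(1-mu)*log(1-mu) = 0.28*log(0.28) = -0.35643.
A* = -0.236523 + -0.35643 = -0.5930

-0.5930


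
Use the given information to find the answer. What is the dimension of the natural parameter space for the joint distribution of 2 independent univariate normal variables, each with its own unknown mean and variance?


Exponential family dimension calculation:
Each univariate normal has two natural parameters (mu/sigma^2 and -1/(2 sigma^2)).
With 2 independent components, dim = 2 * 2 = 4.

4


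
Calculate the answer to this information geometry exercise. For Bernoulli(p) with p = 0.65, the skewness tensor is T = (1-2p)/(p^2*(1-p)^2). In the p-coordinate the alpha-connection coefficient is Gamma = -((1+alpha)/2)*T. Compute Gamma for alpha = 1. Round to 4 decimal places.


Skewness (Amari-Chentsov) tensor: T = (1-2p)/(p^2*(1-p)^2).
p = 0.65, 1-2p = -0.3, p^2 = 0.4225, (1-p)^2 = 0.1225.
T = -0.3/(0.4225 * 0.1225) = -5.796401.
In the p-coordinate, Gamma^(alpha) = Gamma^(0) - (alpha/2)*T with Gamma^(0) = (1/2)*g'(p) = -T/2,
so Gamma^(alpha) = -((1+alpha)/2)*T.
alpha = 1, -(1+alpha)/2 = -1.0.
Gamma = -1.0 * -5.796401 = 5.7964

5.7964


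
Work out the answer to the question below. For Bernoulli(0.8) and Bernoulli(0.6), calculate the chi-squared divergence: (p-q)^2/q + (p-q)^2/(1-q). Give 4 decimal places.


Chi-squared divergence between Bernoulli distributions:
chi^2 = (p-q)^2/q + (p-q)^2/(1-q).
p = 0.8, q = 0.6, p-q = 0.2.
(p-q)^2 = 0.04.
term1 = 0.04/0.6 = 0.066667.
term2 = 0.04/0.4 = 0.1.
chi^2 = 0.066667 + 0.1 = 0.1667

0.1667


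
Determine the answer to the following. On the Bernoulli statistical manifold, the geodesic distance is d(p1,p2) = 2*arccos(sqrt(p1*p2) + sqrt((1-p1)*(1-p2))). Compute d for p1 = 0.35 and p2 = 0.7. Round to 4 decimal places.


Geodesic distance on Bernoulli manifold:
d(p1,p2) = 2*arccos(sqrt(p1*p2) + sqrt((1-p1)*(1-p2))).
sqrt(p1*p2) = sqrt(0.35*0.7) = 0.494975.
sqrt((1-p1)*(1-p2)) = sqrt(0.65*0.3) = 0.441588.
arg = 0.494975 + 0.441588 = 0.936563.
d = 2*arccos(0.936563) = 0.7162

0.7162


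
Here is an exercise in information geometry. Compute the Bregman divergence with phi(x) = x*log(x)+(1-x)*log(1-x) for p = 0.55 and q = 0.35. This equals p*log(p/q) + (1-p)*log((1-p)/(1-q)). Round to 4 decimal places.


Bregman divergence with negative entropy generator:
D = p*log(p/q) + (1-p)*log((1-p)/(1-q)).
p = 0.55, q = 0.35.
p*log(p/q) = 0.55*log(0.55/0.35) = 0.248592.
(1-p)*log((1-p)/(1-q)) = 0.45*log(0.45/0.65) = -0.165476.
D = 0.248592 + -0.165476 = 0.0831

0.0831


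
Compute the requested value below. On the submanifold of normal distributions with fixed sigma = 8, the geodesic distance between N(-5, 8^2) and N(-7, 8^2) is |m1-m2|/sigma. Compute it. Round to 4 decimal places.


On the fixed-variance normal subfamily, geodesic distance = |m1-m2|/sigma.
|-5 - -7| = 2.
sigma = 8.
d = 2/8 = 0.2500

0.2500


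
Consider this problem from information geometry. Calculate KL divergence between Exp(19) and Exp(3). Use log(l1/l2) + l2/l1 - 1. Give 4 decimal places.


KL divergence for exponential family:
KL = log(l1/l2) + l2/l1 - 1.
log(19/3) = 1.845827.
3/19 = 0.157895.
KL = 1.845827 + 0.157895 - 1 = 1.0037

1.0037


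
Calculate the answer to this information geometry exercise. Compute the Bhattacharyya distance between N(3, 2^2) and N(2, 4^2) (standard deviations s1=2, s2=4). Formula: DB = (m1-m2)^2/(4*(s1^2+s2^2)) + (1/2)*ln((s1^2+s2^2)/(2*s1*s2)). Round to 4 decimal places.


Bhattacharyya distance between two Gaussians:
DB = (m1-m2)^2/(4*(s1^2+s2^2)) + (1/2)*ln((s1^2+s2^2)/(2*s1*s2)).
(m1-m2)^2 = (1)^2 = 1.
s1^2+s2^2 = 4 + 16 = 20.
term1 = 1/80 = 0.0125.
term2 = 0.5*ln(20/16.0) = 0.111572.
DB = 0.0125 + 0.111572 = 0.1241

0.1241


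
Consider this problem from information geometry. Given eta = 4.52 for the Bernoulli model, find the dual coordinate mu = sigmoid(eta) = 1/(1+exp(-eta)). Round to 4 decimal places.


Dual coordinate (expectation parameter) for Bernoulli:
mu = 1/(1+exp(-eta)).
eta = 4.52.
exp(-eta) = exp(-4.52) = 0.010889.
mu = 1/(1+0.010889) = 0.9892

0.9892


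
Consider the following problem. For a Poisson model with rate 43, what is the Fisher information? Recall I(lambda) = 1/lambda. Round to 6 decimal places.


Fisher information for Poisson: I(lambda) = 1/lambda.
lambda = 43.
I(lambda) = 1/43 = 0.023256

0.023256


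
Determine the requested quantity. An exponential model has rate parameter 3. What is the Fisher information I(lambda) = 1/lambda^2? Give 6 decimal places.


Fisher information for exponential: I(lambda) = 1/lambda^2.
lambda = 3, lambda^2 = 9.
I = 1/9 = 0.111111

0.111111


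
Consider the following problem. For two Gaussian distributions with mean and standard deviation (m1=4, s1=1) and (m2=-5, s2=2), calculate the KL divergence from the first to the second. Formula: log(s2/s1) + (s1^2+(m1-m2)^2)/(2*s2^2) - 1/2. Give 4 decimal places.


KL divergence between normal distributions:
KL = log(s2/s1) + (s1^2 + (m1-m2)^2)/(2*s2^2) - 1/2.
log(2/1) = 0.693147.
(1^2 + (4--5)^2)/(2*2^2) = (1 + 81)/8 = 10.25.
KL = 0.693147 + 10.25 - 0.5 = 10.4431

10.4431


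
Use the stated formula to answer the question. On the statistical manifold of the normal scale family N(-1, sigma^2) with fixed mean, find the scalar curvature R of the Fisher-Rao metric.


This family has a single free parameter, so its statistical manifold
is 1-dimensional. The Riemann curvature tensor of any 1-dimensional
Riemannian manifold vanishes identically, so R = 0.

0
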